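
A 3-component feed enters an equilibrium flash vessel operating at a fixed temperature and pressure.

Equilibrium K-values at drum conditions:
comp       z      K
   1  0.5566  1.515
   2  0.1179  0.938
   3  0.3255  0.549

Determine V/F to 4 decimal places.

V/F = 0.6475

Newton–Raphson from V/F = 0.35:
  V/F = 0.3500: g = 0.06108, g' = -0.1998 → V/F = 0.6557
  V/F = 0.6557: g = -0.00178, g' = -0.2165 → V/F = 0.6475
Converged at V/F = 0.6475.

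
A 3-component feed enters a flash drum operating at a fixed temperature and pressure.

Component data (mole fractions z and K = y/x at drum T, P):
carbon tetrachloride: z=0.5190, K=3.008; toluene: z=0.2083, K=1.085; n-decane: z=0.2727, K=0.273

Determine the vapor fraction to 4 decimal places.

Let ψ = V/F and solve Σ zᵢ(Kᵢ−1)/(1+ψ(Kᵢ−1)) = 0.
Check two-phase: ΣzᵢKᵢ = 1.8616 > 1 and Σzᵢ/Kᵢ = 1.3634 > 1, so g(0) = 0.8616 > 0 and g(1) = -0.3634 < 0.
Iterate (Newton) starting at ψ = 0.5:
  ψ = 0.5000: g = 0.22555, g' = -0.8782 → ψ = 0.7568
  ψ = 0.7568: g = -0.01053, g' = -1.0434 → ψ = 0.7467
  ψ = 0.7467: g = -0.00009, g' = -1.0260 → ψ = 0.7466
Converged at ψ = 0.7466.

ψ = 0.7466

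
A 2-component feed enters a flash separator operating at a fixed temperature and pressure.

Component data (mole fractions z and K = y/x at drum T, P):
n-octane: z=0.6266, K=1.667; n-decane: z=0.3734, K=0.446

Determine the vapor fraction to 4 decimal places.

ψ = 0.5712

Material balance + equilibrium reduce to Σ zᵢ(Kᵢ−1)/(1+ψ(Kᵢ−1)) = 0.
Check two-phase: ΣzᵢKᵢ = 1.2111 > 1 and Σzᵢ/Kᵢ = 1.2131 > 1, so g(0) = 0.2111 > 0 and g(1) = -0.2131 < 0.
Newton iteration, ψ⁰ = 0.68:
  ψ = 0.6800: g = -0.04437, g' = -0.4269 → ψ = 0.5761
  ψ = 0.5761: g = -0.00191, g' = -0.3927 → ψ = 0.5712
Converged at ψ = 0.5712.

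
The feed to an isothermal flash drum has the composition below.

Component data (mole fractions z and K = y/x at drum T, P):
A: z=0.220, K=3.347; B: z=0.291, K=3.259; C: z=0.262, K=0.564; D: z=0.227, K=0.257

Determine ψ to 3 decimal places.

ψ = 0.635

Material balance + equilibrium reduce to Σ zᵢ(Kᵢ−1)/(1+ψ(Kᵢ−1)) = 0.
Check two-phase: ΣzᵢKᵢ = 1.891 > 1 and Σzᵢ/Kᵢ = 1.503 > 1, so g(0) = 0.891 > 0 and g(1) = -0.503 < 0.
Newton iteration, ψ⁰ = 0.5:
  ψ = 0.500: g = 0.1318, g' = -0.983 → ψ = 0.634
  ψ = 0.634: g = 0.0009, g' = -0.990 → ψ = 0.635
Converged at ψ = 0.635.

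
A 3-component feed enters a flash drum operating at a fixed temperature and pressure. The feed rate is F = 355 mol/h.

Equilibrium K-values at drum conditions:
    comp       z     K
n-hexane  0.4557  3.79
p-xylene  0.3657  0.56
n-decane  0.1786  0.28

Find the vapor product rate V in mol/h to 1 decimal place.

Rachford–Rice: g(ψ) = Σ zᵢ(Kᵢ−1)/(1+ψ(Kᵢ−1)) = 0.
Feasibility: ΣzᵢKᵢ = 1.9819, Σzᵢ/Kᵢ = 1.4111 — both > 1, two phases present.
Newton–Raphson from ψ = 0.39:
  ψ = 0.3900: g = 0.23584, g' = -1.0957 → ψ = 0.6052
  ψ = 0.6052: g = 0.02566, g' = -0.9131 → ψ = 0.6333
  ψ = 0.6333: g = 0.00002, g' = -0.9122 → ψ = 0.6334
Converged at ψ = 0.6334.
Then V = ψ·F = 0.6334·355 = 224.8 mol/h and L = F − V = 130.2 mol/h.

V = 224.8 mol/h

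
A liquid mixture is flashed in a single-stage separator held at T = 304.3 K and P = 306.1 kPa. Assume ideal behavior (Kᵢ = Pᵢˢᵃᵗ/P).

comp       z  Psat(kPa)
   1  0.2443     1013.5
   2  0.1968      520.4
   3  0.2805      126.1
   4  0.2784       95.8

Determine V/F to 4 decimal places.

Raoult's law: Kᵢ = Pᵢˢᵃᵗ/P = Pᵢˢᵃᵗ/306.1.
  K_1 = 1013.5/306.1 = 3.311009, K_2 = 520.4/306.1 = 1.700098, K_3 = 126.1/306.1 = 0.411957, K_4 = 95.8/306.1 = 0.312970
Rachford–Rice: g(V/F) = Σ zᵢ(Kᵢ−1)/(1+V/F(Kᵢ−1)) = 0.
g(0) = ΣzᵢKᵢ − 1 = 0.3461 and g(1) = 1 − Σzᵢ/Kᵢ = -0.7600, so a root lies in (0, 1).
Newton iteration, V/F⁰ = 0.5:
  V/F = 0.5000: g = -0.16102, g' = -0.8333 → V/F = 0.3068
  V/F = 0.3068: g = 0.00019, g' = -0.8675 → V/F = 0.3070
Converged at V/F = 0.3070.

V/F = 0.3070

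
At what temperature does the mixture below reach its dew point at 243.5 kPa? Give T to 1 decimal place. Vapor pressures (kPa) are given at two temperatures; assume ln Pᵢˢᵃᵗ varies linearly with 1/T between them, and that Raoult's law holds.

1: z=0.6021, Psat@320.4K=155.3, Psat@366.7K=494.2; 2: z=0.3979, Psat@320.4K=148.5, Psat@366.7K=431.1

T = 338.2 K

Dew-point temperature: Σzᵢ·P/Pᵢˢᵃᵗ(T) = 1. Interpolate ln Pᵢˢᵃᵗ = aᵢ + bᵢ/T.
  T = 320.4 K: ΣzᵢP/Pᵢˢᵃᵗ = 1.5965
  T = 366.7 K: ΣzᵢP/Pᵢˢᵃᵗ = 0.5214
  T = 343.5 K: ΣzᵢP/Pᵢˢᵃᵗ = 0.8795
  T = 331.9 K: ΣzᵢP/Pᵢˢᵃᵗ = 1.1741
  T = 337.7 K: ΣzᵢP/Pᵢˢᵃᵗ = 1.0136
  T = 340.6 K: ΣzᵢP/Pᵢˢᵃᵗ = 0.9436
  T = 339.1 K: ΣzᵢP/Pᵢˢᵃᵗ = 0.9790
  T = 338.4 K: ΣzᵢP/Pᵢˢᵃᵗ = 0.9961
Interpolating between 337.7 K and 338.4 K gives T ≈ 338.2 K.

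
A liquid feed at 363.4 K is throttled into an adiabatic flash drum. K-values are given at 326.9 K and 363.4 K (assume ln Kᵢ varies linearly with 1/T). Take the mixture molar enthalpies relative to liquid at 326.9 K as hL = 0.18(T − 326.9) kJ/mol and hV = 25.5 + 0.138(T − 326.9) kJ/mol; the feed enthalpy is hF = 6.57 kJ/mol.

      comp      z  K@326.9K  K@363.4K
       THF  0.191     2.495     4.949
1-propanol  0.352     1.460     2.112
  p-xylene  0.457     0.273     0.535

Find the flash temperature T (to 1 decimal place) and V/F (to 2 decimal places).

Adiabatic flash: solve Rachford–Rice at each trial T, then check hF = ψ·hV(T) + (1−ψ)·hL(T).
  T = 326.9 K: K = (2.495, 1.460, 0.273), RR gives ψ = 0.168, H_out = 4.287 kJ/mol
  T = 363.4 K: K = (4.949, 2.112, 0.535), RR gives ψ = 0.892, H_out = 27.956 kJ/mol
  T = 345.1 K: K = (3.575, 1.772, 0.389), RR gives ψ = 0.512, H_out = 15.951 kJ/mol
  T = 336.0 K: K = (3.001, 1.613, 0.327), RR gives ψ = 0.350, H_out = 10.440 kJ/mol
  T = 331.4 K: K = (2.737, 1.535, 0.299), RR gives ψ = 0.263, H_out = 7.466 kJ/mol
  T = 329.1 K: K = (2.611, 1.496, 0.286), RR gives ψ = 0.216, H_out = 5.883 kJ/mol
Linear interpolation between T = 329.1 (H_out = 5.883) and T = 331.4 (H_out = 7.466) on hF = 6.57 gives T ≈ 330.1 K, at which ψ = 0.24.

T = 330.1 K, V/F = 0.24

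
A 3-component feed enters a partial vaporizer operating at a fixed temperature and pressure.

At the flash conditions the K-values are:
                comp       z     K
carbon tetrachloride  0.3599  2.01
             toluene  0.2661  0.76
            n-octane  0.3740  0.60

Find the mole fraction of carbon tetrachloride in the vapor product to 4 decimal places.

y_carbon tetrachloride = 0.5024

Rachford–Rice: g(ψ) = Σ zᵢ(Kᵢ−1)/(1+ψ(Kᵢ−1)) = 0.
g(0) = ΣzᵢKᵢ − 1 = 0.1500 and g(1) = 1 − Σzᵢ/Kᵢ = -0.1525, so a root lies in (0, 1).
Newton–Raphson from ψ = 0.5:
  ψ = 0.5000: g = -0.01805, g' = -0.2754 → ψ = 0.4345
  ψ = 0.4345: g = 0.00027, g' = -0.2841 → ψ = 0.4354
Converged at ψ = 0.4354.
Compositions from xᵢ = zᵢ/(1+ψ(Kᵢ−1)), yᵢ = Kᵢxᵢ:
  carbon tetrachloride: x = 0.2500, y = 0.5024
  toluene: x = 0.2972, y = 0.2258
  n-octane: x = 0.4529, y = 0.2717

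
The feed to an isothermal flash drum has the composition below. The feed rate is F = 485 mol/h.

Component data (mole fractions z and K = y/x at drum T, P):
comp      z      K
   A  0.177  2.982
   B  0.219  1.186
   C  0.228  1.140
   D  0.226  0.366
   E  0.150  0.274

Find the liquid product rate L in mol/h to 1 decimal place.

Let β = V/F and solve Σ zᵢ(Kᵢ−1)/(1+β(Kᵢ−1)) = 0.
Feasibility: ΣzᵢKᵢ = 1.171, Σzᵢ/Kᵢ = 1.609 — both > 1, two phases present.
Newton iteration, β⁰ = 0.66:
  β = 0.660: g = -0.2380, g' = -0.700 → β = 0.320
  β = 0.320: g = -0.0381, g' = -0.548 → β = 0.251
  β = 0.251: g = 0.0006, g' = -0.568 → β = 0.252
Converged at β = 0.252.
Then V = β·F = 0.2518·485 = 122.1 mol/h and L = F − V = 362.9 mol/h.

L = 362.9 mol/h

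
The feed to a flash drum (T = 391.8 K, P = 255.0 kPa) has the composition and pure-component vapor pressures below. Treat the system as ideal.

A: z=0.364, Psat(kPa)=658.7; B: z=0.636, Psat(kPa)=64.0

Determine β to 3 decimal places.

Raoult's law: Kᵢ = Pᵢˢᵃᵗ/P = Pᵢˢᵃᵗ/255.0.
  K_A = 658.7/255.0 = 2.58314, K_B = 64.0/255.0 = 0.25098
Material balance + equilibrium reduce to Σ zᵢ(Kᵢ−1)/(1+β(Kᵢ−1)) = 0.
Feasibility: ΣzᵢKᵢ = 1.100, Σzᵢ/Kᵢ = 2.675 — both > 1, two phases present.
Binary case is linear: z₁(K₁−1)(1+β(K₂−1)) + z₂(K₂−1)(1+β(K₁−1)) = 0
⇒ β = [z₁(K₁−1)+z₂(K₂−1)] / [−(K₁−1)(K₂−1)] = 0.0999/1.1858 = 0.084

β = 0.084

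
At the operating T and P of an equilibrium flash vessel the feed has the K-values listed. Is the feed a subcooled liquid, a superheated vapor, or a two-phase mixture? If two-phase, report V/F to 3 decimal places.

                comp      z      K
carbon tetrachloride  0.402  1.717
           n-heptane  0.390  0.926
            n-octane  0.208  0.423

ΣzᵢKᵢ = 1.139; Σzᵢ/Kᵢ = 1.147.
Both exceed 1, so a two-phase solution exists.
Let ψ = V/F and solve Σ zᵢ(Kᵢ−1)/(1+ψ(Kᵢ−1)) = 0.
Newton–Raphson from ψ = 0.56:
  ψ = 0.560: g = -0.0018, g' = -0.259 → ψ = 0.553
Converged at ψ = 0.553.

two-phase, V/F = 0.553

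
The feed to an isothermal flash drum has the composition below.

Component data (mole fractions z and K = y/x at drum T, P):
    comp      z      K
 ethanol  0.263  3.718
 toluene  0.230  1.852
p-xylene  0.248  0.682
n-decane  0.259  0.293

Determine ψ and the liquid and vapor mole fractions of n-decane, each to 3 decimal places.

Rachford–Rice: g(ψ) = Σ zᵢ(Kᵢ−1)/(1+ψ(Kᵢ−1)) = 0.
Feasibility: ΣzᵢKᵢ = 1.649, Σzᵢ/Kᵢ = 1.443 — both > 1, two phases present.
Iterate (Newton) starting at ψ = 0.31:
  ψ = 0.310: g = 0.2210, g' = -0.920 → ψ = 0.550
  ψ = 0.550: g = 0.0246, g' = -0.773 → ψ = 0.582
Converged at ψ = 0.582.
Compositions from xᵢ = zᵢ/(1+ψ(Kᵢ−1)), yᵢ = Kᵢxᵢ:
  ethanol: x = 0.102, y = 0.379
  toluene: x = 0.154, y = 0.285
  p-xylene: x = 0.304, y = 0.208
  n-decane: x = 0.440, y = 0.129

ψ = 0.582, x_n-decane = 0.440, y_n-decane = 0.129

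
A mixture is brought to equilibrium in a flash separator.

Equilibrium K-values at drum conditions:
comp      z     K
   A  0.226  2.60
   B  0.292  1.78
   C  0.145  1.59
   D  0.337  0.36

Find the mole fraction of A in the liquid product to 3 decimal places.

x_A = 0.108

Newton iteration, V/F⁰ = 0.37:
  V/F = 0.370: g = 0.1915, g' = -0.606 → V/F = 0.686
  V/F = 0.686: g = -0.0027, g' = -0.671 → V/F = 0.682
Converged at V/F = 0.682.
Compositions from xᵢ = zᵢ/(1+V/F(Kᵢ−1)), yᵢ = Kᵢxᵢ:
  A: x = 0.108, y = 0.281
  B: x = 0.191, y = 0.339
  C: x = 0.103, y = 0.164
  D: x = 0.598, y = 0.215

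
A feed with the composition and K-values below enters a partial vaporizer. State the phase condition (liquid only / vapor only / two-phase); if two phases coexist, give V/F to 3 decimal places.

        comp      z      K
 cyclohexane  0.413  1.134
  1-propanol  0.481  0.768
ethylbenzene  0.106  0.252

ΣzᵢKᵢ = 0.864; Σzᵢ/Kᵢ = 1.411.
Since ΣzᵢKᵢ < 1 the mixture is below its bubble point — single liquid phase.

liquid only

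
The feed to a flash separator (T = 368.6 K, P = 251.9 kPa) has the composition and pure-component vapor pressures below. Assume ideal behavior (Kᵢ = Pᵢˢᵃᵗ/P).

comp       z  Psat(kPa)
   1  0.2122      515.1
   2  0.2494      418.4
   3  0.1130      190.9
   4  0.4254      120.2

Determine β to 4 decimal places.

β = 0.3344

Raoult's law: Kᵢ = Pᵢˢᵃᵗ/P = Pᵢˢᵃᵗ/251.9.
  K_1 = 515.1/251.9 = 2.044859, K_2 = 418.4/251.9 = 1.660977, K_3 = 190.9/251.9 = 0.757840, K_4 = 120.2/251.9 = 0.477173
Let β = V/F and solve Σ zᵢ(Kᵢ−1)/(1+β(Kᵢ−1)) = 0.
Feasibility: ΣzᵢKᵢ = 1.1368, Σzᵢ/Kᵢ = 1.2945 — both > 1, two phases present.
Newton–Raphson from β = 0.57:
  β = 0.5700: g = -0.08988, g' = -0.3934 → β = 0.3415
  β = 0.3415: g = -0.00269, g' = -0.3786 → β = 0.3344
Converged at β = 0.3344.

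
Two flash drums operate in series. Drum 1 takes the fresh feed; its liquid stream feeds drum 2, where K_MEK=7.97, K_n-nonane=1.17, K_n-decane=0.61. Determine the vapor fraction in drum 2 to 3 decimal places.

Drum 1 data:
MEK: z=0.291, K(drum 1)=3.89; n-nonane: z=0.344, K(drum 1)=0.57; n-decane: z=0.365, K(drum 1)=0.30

Drum 1:
Rachford–Rice: g(ψ₁) = Σ zᵢ(Kᵢ−1)/(1+ψ₁(Kᵢ−1)) = 0.
g(0) = ΣzᵢKᵢ − 1 = 0.438 and g(1) = 1 − Σzᵢ/Kᵢ = -0.895, so a root lies in (0, 1).
Newton iteration, ψ₁⁰ = 0.39:
  ψ₁ = 0.390: g = -0.1338, g' = -0.967 → ψ₁ = 0.252
  ψ₁ = 0.252: g = 0.0108, g' = -1.158 → ψ₁ = 0.261
Converged at ψ₁ = 0.261.
Drum-1 compositions:
  MEK: x = 0.166, y = 0.645
  n-nonane: x = 0.388, y = 0.221
  n-decane: x = 0.447, y = 0.134
Drum-2 feed = drum-1 liquid: z₂ = (0.1658, 0.3875, 0.4466).
Drum 2:
Let ψ₂ = V/F and solve Σ zᵢ(Kᵢ−1)/(1+ψ₂(Kᵢ−1)) = 0.
Check two-phase: ΣzᵢKᵢ = 2.048 > 1 and Σzᵢ/Kᵢ = 1.084 > 1, so g(0) = 1.048 > 0 and g(1) = -0.084 < 0.
Newton iteration, ψ₂⁰ = 0.5:
  ψ₂ = 0.500: g = 0.1021, g' = -0.515 → ψ₂ = 0.698
  ψ₂ = 0.698: g = 0.0165, g' = -0.371 → ψ₂ = 0.743
  ψ₂ = 0.743: g = 0.0004, g' = -0.355 → ψ₂ = 0.744
Converged at ψ₂ = 0.744.
  MEK: x = 0.027, y = 0.214
  n-nonane: x = 0.344, y = 0.402
  n-decane: x = 0.629, y = 0.384

V/F (drum 2) = 0.744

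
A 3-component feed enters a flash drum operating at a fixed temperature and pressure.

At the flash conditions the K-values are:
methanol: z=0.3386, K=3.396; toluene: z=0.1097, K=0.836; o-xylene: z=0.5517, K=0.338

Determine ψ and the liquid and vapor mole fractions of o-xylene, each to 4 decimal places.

Material balance + equilibrium reduce to Σ zᵢ(Kᵢ−1)/(1+ψ(Kᵢ−1)) = 0.
Feasibility: ΣzᵢKᵢ = 1.4281, Σzᵢ/Kᵢ = 1.8632 — both > 1, two phases present.
Newton–Raphson from ψ = 0.5:
  ψ = 0.5000: g = -0.19642, g' = -0.9461 → ψ = 0.2924
  ψ = 0.2924: g = 0.00530, g' = -1.0472 → ψ = 0.2974
  ψ = 0.2974: g = 0.00002, g' = -1.0408 → ψ = 0.2975
Converged at ψ = 0.2975.
Compositions from xᵢ = zᵢ/(1+ψ(Kᵢ−1)), yᵢ = Kᵢxᵢ:
  methanol: x = 0.1977, y = 0.6714
  toluene: x = 0.1153, y = 0.0964
  o-xylene: x = 0.6870, y = 0.2322

ψ = 0.2975, x_o-xylene = 0.6870, y_o-xylene = 0.2322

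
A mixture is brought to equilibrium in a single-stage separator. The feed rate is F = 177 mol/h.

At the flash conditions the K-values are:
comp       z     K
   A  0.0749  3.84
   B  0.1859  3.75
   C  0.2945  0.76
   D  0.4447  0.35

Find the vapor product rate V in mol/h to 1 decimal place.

V = 45.5 mol/h

Material balance + equilibrium reduce to Σ zᵢ(Kᵢ−1)/(1+ψ(Kᵢ−1)) = 0.
Feasibility: ΣzᵢKᵢ = 1.3642, Σzᵢ/Kᵢ = 1.7271 — both > 1, two phases present.
Iterate (Newton) starting at ψ = 0.44:
  ψ = 0.4400: g = -0.15798, g' = -0.7970 → ψ = 0.2418
  ψ = 0.2418: g = 0.01520, g' = -1.0032 → ψ = 0.2569
  ψ = 0.2569: g = 0.00022, g' = -0.9747 → ψ = 0.2571
Converged at ψ = 0.2571.
Then V = ψ·F = 0.2571·177 = 45.5 mol/h and L = F − V = 131.5 mol/h.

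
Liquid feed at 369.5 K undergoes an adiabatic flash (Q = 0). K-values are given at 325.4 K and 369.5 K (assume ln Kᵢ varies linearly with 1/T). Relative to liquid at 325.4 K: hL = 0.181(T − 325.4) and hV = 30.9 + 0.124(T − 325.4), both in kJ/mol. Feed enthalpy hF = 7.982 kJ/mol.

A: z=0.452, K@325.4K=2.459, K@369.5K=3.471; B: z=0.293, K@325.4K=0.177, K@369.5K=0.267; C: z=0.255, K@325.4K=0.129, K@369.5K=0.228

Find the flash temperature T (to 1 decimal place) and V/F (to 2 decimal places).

Adiabatic flash: solve Rachford–Rice at each trial T, then check hF = ψ·hV(T) + (1−ψ)·hL(T).
  T = 325.4 K: K = (2.459, 0.177, 0.129), RR gives ψ = 0.159, H_out = 4.914 kJ/mol
  T = 369.5 K: K = (3.471, 0.267, 0.228), RR gives ψ = 0.380, H_out = 18.764 kJ/mol
  T = 347.4 K: K = (2.952, 0.220, 0.175), RR gives ψ = 0.283, H_out = 12.385 kJ/mol
  T = 336.4 K: K = (2.703, 0.198, 0.151), RR gives ψ = 0.227, H_out = 8.852 kJ/mol
  T = 330.9 K: K = (2.580, 0.187, 0.140), RR gives ψ = 0.195, H_out = 6.945 kJ/mol
  T = 333.6 K: K = (2.640, 0.193, 0.145), RR gives ψ = 0.211, H_out = 7.895 kJ/mol
  T = 335.0 K: K = (2.671, 0.195, 0.148), RR gives ψ = 0.219, H_out = 8.377 kJ/mol
Linear interpolation between T = 333.6 (H_out = 7.895) and T = 335.0 (H_out = 8.377) on hF = 7.982 gives T ≈ 333.9 K, at which ψ = 0.21.

T = 333.9 K, V/F = 0.21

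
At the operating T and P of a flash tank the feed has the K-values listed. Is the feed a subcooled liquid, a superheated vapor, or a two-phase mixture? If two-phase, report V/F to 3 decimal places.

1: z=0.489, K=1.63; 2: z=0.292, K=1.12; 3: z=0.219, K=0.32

two-phase, V/F = 0.612

ΣzᵢKᵢ = 1.194; Σzᵢ/Kᵢ = 1.245.
Both exceed 1, so a two-phase solution exists.
Rachford–Rice: g(ψ) = Σ zᵢ(Kᵢ−1)/(1+ψ(Kᵢ−1)) = 0.
Newton–Raphson from ψ = 0.5:
  ψ = 0.500: g = 0.0417, g' = -0.348 → ψ = 0.620
  ψ = 0.620: g = -0.0032, g' = -0.406 → ψ = 0.612
Converged at ψ = 0.612.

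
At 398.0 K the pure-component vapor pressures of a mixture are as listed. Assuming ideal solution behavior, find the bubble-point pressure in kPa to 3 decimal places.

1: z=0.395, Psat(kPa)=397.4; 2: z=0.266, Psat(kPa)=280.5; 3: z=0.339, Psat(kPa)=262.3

Pbub = 320.506 kPa

At the bubble point ψ → 0, so ΣzᵢKᵢ = 1 with Kᵢ = Pᵢˢᵃᵗ/P ⇒ P = ΣzᵢPᵢˢᵃᵗ.
P = 0.395·397.4 + 0.266·280.5 + 0.339·262.3 = 320.506 kPa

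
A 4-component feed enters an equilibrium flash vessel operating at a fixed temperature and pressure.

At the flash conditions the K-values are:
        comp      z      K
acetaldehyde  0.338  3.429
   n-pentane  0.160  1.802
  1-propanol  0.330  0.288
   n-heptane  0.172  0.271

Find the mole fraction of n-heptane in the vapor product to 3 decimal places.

Let ψ = V/F and solve Σ zᵢ(Kᵢ−1)/(1+ψ(Kᵢ−1)) = 0.
Check two-phase: ΣzᵢKᵢ = 1.589 > 1 and Σzᵢ/Kᵢ = 1.968 > 1, so g(0) = 0.589 > 0 and g(1) = -0.968 < 0.
Newton–Raphson from ψ = 0.63:
  ψ = 0.630: g = -0.2483, g' = -1.220 → ψ = 0.426
  ψ = 0.426: g = -0.0205, g' = -1.076 → ψ = 0.407
Converged at ψ = 0.407.
Compositions from xᵢ = zᵢ/(1+ψ(Kᵢ−1)), yᵢ = Kᵢxᵢ:
  acetaldehyde: x = 0.170, y = 0.583
  n-pentane: x = 0.121, y = 0.217
  1-propanol: x = 0.465, y = 0.134
  n-heptane: x = 0.245, y = 0.066

y_n-heptane = 0.066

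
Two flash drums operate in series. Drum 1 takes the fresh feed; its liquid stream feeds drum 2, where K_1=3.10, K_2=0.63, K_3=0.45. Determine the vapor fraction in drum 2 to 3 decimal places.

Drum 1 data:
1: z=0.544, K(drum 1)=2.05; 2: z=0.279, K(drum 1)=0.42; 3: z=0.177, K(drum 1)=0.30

Drum 1:
Newton iteration, ψ₁⁰ = 0.38:
  ψ₁ = 0.380: g = 0.0319, g' = -0.622 → ψ₁ = 0.431
Converged at ψ₁ = 0.431.
Drum-1 compositions:
  1: x = 0.374, y = 0.768
  2: x = 0.372, y = 0.156
  3: x = 0.253, y = 0.076
Drum-2 feed = drum-1 liquid: z₂ = (0.3745, 0.3720, 0.2535).
Drum 2:
Material balance + equilibrium reduce to Σ zᵢ(Kᵢ−1)/(1+ψ₂(Kᵢ−1)) = 0.
Feasibility: ΣzᵢKᵢ = 1.509, Σzᵢ/Kᵢ = 1.275 — both > 1, two phases present.
Newton iteration, ψ₂⁰ = 0.42:
  ψ₂ = 0.420: g = 0.0736, g' = -0.667 → ψ₂ = 0.530
  ψ₂ = 0.530: g = 0.0040, g' = -0.601 → ψ₂ = 0.537
Converged at ψ₂ = 0.537.
  1: x = 0.176, y = 0.546
  2: x = 0.464, y = 0.292
  3: x = 0.360, y = 0.162

V/F (drum 2) = 0.537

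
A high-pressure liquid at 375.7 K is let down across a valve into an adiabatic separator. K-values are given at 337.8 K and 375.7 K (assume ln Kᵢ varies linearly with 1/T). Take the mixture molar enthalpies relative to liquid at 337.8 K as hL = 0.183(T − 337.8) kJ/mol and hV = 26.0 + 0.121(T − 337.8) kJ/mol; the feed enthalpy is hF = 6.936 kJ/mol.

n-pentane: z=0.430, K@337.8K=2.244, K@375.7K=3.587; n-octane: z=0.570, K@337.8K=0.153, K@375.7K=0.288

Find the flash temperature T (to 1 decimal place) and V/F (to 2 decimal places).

T = 350.2 K, V/F = 0.19

Adiabatic flash: solve Rachford–Rice at each trial T, then check hF = ψ·hV(T) + (1−ψ)·hL(T).
  T = 337.8 K: K = (2.244, 0.153), RR gives ψ = 0.049, H_out = 1.286 kJ/mol
  T = 375.7 K: K = (3.587, 0.288), RR gives ψ = 0.384, H_out = 16.008 kJ/mol
  T = 356.8 K: K = (2.874, 0.214), RR gives ψ = 0.243, H_out = 9.502 kJ/mol
  T = 347.3 K: K = (2.548, 0.182), RR gives ψ = 0.157, H_out = 5.736 kJ/mol
  T = 352.1 K: K = (2.710, 0.197), RR gives ψ = 0.202, H_out = 7.702 kJ/mol
  T = 349.7 K: K = (2.629, 0.189), RR gives ψ = 0.180, H_out = 6.737 kJ/mol
Linear interpolation between T = 349.7 (H_out = 6.737) and T = 352.1 (H_out = 7.702) on hF = 6.936 gives T ≈ 350.2 K, at which ψ = 0.19.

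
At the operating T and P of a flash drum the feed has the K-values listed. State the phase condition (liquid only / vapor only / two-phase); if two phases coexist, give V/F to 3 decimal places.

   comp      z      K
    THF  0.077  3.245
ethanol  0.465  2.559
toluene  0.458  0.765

vapor only

ΣzᵢKᵢ = 1.790; Σzᵢ/Kᵢ = 0.804.
Since Σzᵢ/Kᵢ < 1 the mixture is above its dew point — single vapor phase.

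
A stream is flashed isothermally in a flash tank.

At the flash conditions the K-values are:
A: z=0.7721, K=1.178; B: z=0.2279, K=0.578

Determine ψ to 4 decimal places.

ψ = 0.5493

Rachford–Rice: g(ψ) = Σ zᵢ(Kᵢ−1)/(1+ψ(Kᵢ−1)) = 0.
Feasibility: ΣzᵢKᵢ = 1.0413, Σzᵢ/Kᵢ = 1.0497 — both > 1, two phases present.
Binary case is linear: z₁(K₁−1)(1+ψ(K₂−1)) + z₂(K₂−1)(1+ψ(K₁−1)) = 0
⇒ ψ = [z₁(K₁−1)+z₂(K₂−1)] / [−(K₁−1)(K₂−1)] = 0.04126/0.07512 = 0.5493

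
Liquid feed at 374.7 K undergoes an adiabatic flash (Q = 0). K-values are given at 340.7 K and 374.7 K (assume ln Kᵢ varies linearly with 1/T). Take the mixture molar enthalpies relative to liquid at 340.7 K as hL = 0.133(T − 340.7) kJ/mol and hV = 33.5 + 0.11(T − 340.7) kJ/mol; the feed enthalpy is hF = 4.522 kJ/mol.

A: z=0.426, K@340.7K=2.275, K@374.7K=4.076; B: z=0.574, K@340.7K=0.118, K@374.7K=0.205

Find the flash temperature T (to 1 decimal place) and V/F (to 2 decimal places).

T = 346.3 K, V/F = 0.11

Adiabatic flash: solve Rachford–Rice at each trial T, then check hF = ψ·hV(T) + (1−ψ)·hL(T).
  T = 340.7 K: K = (2.275, 0.118), RR gives ψ = 0.033, H_out = 1.099 kJ/mol
  T = 374.7 K: K = (4.076, 0.205), RR gives ψ = 0.349, H_out = 15.949 kJ/mol
  T = 357.7 K: K = (3.088, 0.158), RR gives ψ = 0.231, H_out = 9.900 kJ/mol
  T = 349.2 K: K = (2.660, 0.137), RR gives ψ = 0.148, H_out = 6.053 kJ/mol
  T = 344.9 K: K = (2.460, 0.127), RR gives ψ = 0.095, H_out = 3.729 kJ/mol
  T = 347.0 K: K = (2.557, 0.132), RR gives ψ = 0.122, H_out = 4.904 kJ/mol
Linear interpolation between T = 344.9 (H_out = 3.729) and T = 347.0 (H_out = 4.904) on hF = 4.522 gives T ≈ 346.3 K, at which ψ = 0.11.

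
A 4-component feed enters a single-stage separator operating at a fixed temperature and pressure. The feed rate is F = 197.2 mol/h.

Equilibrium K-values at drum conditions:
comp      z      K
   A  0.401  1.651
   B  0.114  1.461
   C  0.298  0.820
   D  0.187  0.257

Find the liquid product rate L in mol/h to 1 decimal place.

Newton iteration, V/F⁰ = 0.34:
  V/F = 0.340: g = 0.0161, g' = -0.328 → V/F = 0.389
  V/F = 0.389: g = -0.0003, g' = -0.341 → V/F = 0.388
Converged at V/F = 0.388.
Then V = V/F·F = 0.3883·197.2 = 76.6 mol/h and L = F − V = 120.6 mol/h.

L = 120.6 mol/h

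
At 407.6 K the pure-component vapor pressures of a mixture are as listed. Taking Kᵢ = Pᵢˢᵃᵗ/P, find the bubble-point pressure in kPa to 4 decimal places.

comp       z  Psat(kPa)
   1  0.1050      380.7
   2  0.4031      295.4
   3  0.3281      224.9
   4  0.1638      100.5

At the bubble point ψ → 0, so ΣzᵢKᵢ = 1 with Kᵢ = Pᵢˢᵃᵗ/P ⇒ P = ΣzᵢPᵢˢᵃᵗ.
P = 0.1050·380.7 + 0.4031·295.4 + 0.3281·224.9 + 0.1638·100.5 = 249.3008 kPa

Pbub = 249.3008 kPa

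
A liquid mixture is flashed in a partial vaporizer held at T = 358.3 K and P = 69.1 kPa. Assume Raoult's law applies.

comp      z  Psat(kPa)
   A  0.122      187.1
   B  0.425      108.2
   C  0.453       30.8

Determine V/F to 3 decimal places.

V/F = 0.394

Raoult's law: Kᵢ = Pᵢˢᵃᵗ/P = Pᵢˢᵃᵗ/69.1.
  K_A = 187.1/69.1 = 2.70767, K_B = 108.2/69.1 = 1.56585, K_C = 30.8/69.1 = 0.44573
Material balance + equilibrium reduce to Σ zᵢ(Kᵢ−1)/(1+V/F(Kᵢ−1)) = 0.
g(0) = ΣzᵢKᵢ − 1 = 0.198 and g(1) = 1 − Σzᵢ/Kᵢ = -0.333, so a root lies in (0, 1).
Iterate (Newton) starting at V/F = 0.5:
  V/F = 0.500: g = -0.0475, g' = -0.453 → V/F = 0.395
  V/F = 0.395: g = -0.0005, g' = -0.446 → V/F = 0.394
Converged at V/F = 0.394.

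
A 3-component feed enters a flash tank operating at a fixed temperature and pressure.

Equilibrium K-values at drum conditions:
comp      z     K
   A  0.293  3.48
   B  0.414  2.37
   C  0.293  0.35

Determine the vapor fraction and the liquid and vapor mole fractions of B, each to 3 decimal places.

Rachford–Rice: g(ψ) = Σ zᵢ(Kᵢ−1)/(1+ψ(Kᵢ−1)) = 0.
Check two-phase: ΣzᵢKᵢ = 2.103 > 1 and Σzᵢ/Kᵢ = 1.096 > 1, so g(0) = 1.103 > 0 and g(1) = -0.096 < 0.
Iterate (Newton) starting at ψ = 0.61:
  ψ = 0.610: g = 0.2826, g' = -0.856 → ψ = 0.940
  ψ = 0.940: g = -0.0237, g' = -1.129 → ψ = 0.919
Converged at ψ = 0.919.
Compositions from xᵢ = zᵢ/(1+ψ(Kᵢ−1)), yᵢ = Kᵢxᵢ:
  A: x = 0.089, y = 0.311
  B: x = 0.183, y = 0.434
  C: x = 0.727, y = 0.255

ψ = 0.919, x_B = 0.183, y_B = 0.434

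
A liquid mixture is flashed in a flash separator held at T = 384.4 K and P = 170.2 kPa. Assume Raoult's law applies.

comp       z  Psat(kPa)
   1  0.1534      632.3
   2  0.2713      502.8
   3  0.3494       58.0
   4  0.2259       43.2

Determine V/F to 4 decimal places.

V/F = 0.3507

Raoult's law: Kᵢ = Pᵢˢᵃᵗ/P = Pᵢˢᵃᵗ/170.2.
  K_1 = 632.3/170.2 = 3.715041, K_2 = 502.8/170.2 = 2.954172, K_3 = 58.0/170.2 = 0.340776, K_4 = 43.2/170.2 = 0.253819
Rachford–Rice: g(V/F) = Σ zᵢ(Kᵢ−1)/(1+V/F(Kᵢ−1)) = 0.
g(0) = ΣzᵢKᵢ − 1 = 0.5478 and g(1) = 1 − Σzᵢ/Kᵢ = -1.0484, so a root lies in (0, 1).
Newton iteration, V/F⁰ = 0.5:
  V/F = 0.5000: g = -0.16764, g' = -1.1264 → V/F = 0.3512
  V/F = 0.3512: g = -0.00052, g' = -1.1488 → V/F = 0.3507
Converged at V/F = 0.3507.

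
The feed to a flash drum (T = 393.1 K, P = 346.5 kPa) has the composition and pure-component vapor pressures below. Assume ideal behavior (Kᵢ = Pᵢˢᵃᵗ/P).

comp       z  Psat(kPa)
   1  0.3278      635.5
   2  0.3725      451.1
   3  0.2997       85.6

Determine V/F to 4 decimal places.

V/F = 0.3644

Raoult's law: Kᵢ = Pᵢˢᵃᵗ/P = Pᵢˢᵃᵗ/346.5.
  K_1 = 635.5/346.5 = 1.834055, K_2 = 451.1/346.5 = 1.301876, K_3 = 85.6/346.5 = 0.247042
Material balance + equilibrium reduce to Σ zᵢ(Kᵢ−1)/(1+V/F(Kᵢ−1)) = 0.
g(0) = ΣzᵢKᵢ − 1 = 0.1602 and g(1) = 1 − Σzᵢ/Kᵢ = -0.6780, so a root lies in (0, 1).
Iterate (Newton) starting at V/F = 0.5:
  V/F = 0.5000: g = -0.07127, g' = -0.5762 → V/F = 0.3763
  V/F = 0.3763: g = -0.00582, g' = -0.4903 → V/F = 0.3645
  V/F = 0.3645: g = -0.00004, g' = -0.4844 → V/F = 0.3644
Converged at V/F = 0.3644.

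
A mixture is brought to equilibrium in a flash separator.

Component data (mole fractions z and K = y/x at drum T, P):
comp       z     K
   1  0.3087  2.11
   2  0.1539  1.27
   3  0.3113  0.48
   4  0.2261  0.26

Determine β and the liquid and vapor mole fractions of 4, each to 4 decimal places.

Iterate (Newton) starting at β = 0.58:
  β = 0.5800: g = -0.28052, g' = -0.7017 → β = 0.1802
  β = 0.1802: g = -0.04653, g' = -0.5416 → β = 0.0943
  β = 0.0943: g = 0.00060, g' = -0.5585 → β = 0.0954
Converged at β = 0.0954.
Compositions from xᵢ = zᵢ/(1+β(Kᵢ−1)), yᵢ = Kᵢxᵢ:
  1: x = 0.2791, y = 0.5890
  2: x = 0.1500, y = 0.1905
  3: x = 0.3276, y = 0.1572
  4: x = 0.2433, y = 0.0633

β = 0.0954, x_4 = 0.2433, y_4 = 0.0633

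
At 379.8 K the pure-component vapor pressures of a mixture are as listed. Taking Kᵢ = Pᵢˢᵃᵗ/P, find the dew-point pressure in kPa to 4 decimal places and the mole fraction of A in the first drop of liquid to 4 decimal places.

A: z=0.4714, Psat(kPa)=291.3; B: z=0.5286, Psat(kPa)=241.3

At the dew point ψ → 1, so Σzᵢ/Kᵢ = 1 with Kᵢ = Pᵢˢᵃᵗ/P ⇒ 1/P = Σzᵢ/Pᵢˢᵃᵗ.
1/P = 0.4714/291.3 + 0.5286/241.3 = 0.0038089 ⇒ P = 262.5432 kPa
xᵢ = zᵢP/Pᵢˢᵃᵗ ⇒ x_A = 0.4714·262.5432/291.3 = 0.4249

Pdew = 262.5432 kPa, x_A = 0.4249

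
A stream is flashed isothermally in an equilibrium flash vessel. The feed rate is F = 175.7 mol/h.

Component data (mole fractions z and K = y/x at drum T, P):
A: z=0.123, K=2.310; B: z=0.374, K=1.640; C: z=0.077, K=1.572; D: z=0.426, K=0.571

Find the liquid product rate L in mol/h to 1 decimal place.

L = 41.4 mol/h

Material balance + equilibrium reduce to Σ zᵢ(Kᵢ−1)/(1+β(Kᵢ−1)) = 0.
Check two-phase: ΣzᵢKᵢ = 1.262 > 1 and Σzᵢ/Kᵢ = 1.076 > 1, so g(0) = 0.262 > 0 and g(1) = -0.076 < 0.
Newton iteration, β⁰ = 0.54:
  β = 0.540: g = 0.0680, g' = -0.305 → β = 0.763
  β = 0.763: g = 0.0002, g' = -0.307 → β = 0.764
Converged at β = 0.764.
Then V = β·F = 0.7643·175.7 = 134.3 mol/h and L = F − V = 41.4 mol/h.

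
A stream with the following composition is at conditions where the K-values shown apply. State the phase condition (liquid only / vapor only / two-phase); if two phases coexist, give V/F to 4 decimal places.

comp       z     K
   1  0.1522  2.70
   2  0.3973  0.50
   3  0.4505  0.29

ΣzᵢKᵢ = 0.7402; Σzᵢ/Kᵢ = 2.4044.
Since ΣzᵢKᵢ < 1 the mixture is below its bubble point — single liquid phase.

liquid only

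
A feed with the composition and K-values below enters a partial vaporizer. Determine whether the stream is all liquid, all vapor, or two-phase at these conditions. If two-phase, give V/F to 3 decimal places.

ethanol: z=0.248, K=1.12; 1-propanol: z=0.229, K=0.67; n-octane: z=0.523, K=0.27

all liquid

ΣzᵢKᵢ = 0.572; Σzᵢ/Kᵢ = 2.500.
Since ΣzᵢKᵢ < 1 the mixture is below its bubble point — single liquid phase.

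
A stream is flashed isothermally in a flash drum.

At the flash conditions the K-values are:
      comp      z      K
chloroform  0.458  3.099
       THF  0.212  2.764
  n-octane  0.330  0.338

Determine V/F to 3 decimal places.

Iterate (Newton) starting at V/F = 0.5:
  V/F = 0.500: g = 0.3412, g' = -0.990 → V/F = 0.845
  V/F = 0.845: g = 0.0012, g' = -1.113 → V/F = 0.846
Converged at V/F = 0.846.

V/F = 0.846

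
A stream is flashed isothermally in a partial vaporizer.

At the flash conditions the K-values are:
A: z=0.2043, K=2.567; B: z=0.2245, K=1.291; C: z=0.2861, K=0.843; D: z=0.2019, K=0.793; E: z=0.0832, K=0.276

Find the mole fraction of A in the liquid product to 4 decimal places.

x_A = 0.1009

Iterate (Newton) starting at ψ = 0.5:
  ψ = 0.5000: g = 0.04675, g' = -0.2984 → ψ = 0.6567
  ψ = 0.6567: g = -0.00065, g' = -0.3141 → ψ = 0.6546
Converged at ψ = 0.6546.
Compositions from xᵢ = zᵢ/(1+ψ(Kᵢ−1)), yᵢ = Kᵢxᵢ:
  A: x = 0.1009, y = 0.2589
  B: x = 0.1886, y = 0.2435
  C: x = 0.3189, y = 0.2688
  D: x = 0.2335, y = 0.1852
  E: x = 0.1582, y = 0.0437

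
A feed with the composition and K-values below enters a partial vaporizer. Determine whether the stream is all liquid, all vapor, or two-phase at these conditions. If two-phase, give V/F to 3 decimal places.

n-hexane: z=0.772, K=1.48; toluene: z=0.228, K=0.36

ΣzᵢKᵢ = 1.225; Σzᵢ/Kᵢ = 1.155.
Both exceed 1, so a two-phase solution exists.
Let ψ = V/F and solve Σ zᵢ(Kᵢ−1)/(1+ψ(Kᵢ−1)) = 0.
Binary case is linear: z₁(K₁−1)(1+ψ(K₂−1)) + z₂(K₂−1)(1+ψ(K₁−1)) = 0
⇒ ψ = [z₁(K₁−1)+z₂(K₂−1)] / [−(K₁−1)(K₂−1)] = 0.2246/0.3072 = 0.731

two-phase, V/F = 0.731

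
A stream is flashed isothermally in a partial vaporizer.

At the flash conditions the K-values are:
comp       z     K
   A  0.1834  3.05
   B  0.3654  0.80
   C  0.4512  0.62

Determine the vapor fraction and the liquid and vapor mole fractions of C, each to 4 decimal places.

Material balance + equilibrium reduce to Σ zᵢ(Kᵢ−1)/(1+ψ(Kᵢ−1)) = 0.
Feasibility: ΣzᵢKᵢ = 1.1314, Σzᵢ/Kᵢ = 1.2446 — both > 1, two phases present.
Iterate (Newton) starting at ψ = 0.31:
  ψ = 0.3100: g = -0.04238, g' = -0.3885 → ψ = 0.2009
  ψ = 0.2009: g = 0.00453, g' = -0.4789 → ψ = 0.2104
  ψ = 0.2104: g = 0.00005, g' = -0.4691 → ψ = 0.2105
Converged at ψ = 0.2105.
Compositions from xᵢ = zᵢ/(1+ψ(Kᵢ−1)), yᵢ = Kᵢxᵢ:
  A: x = 0.1281, y = 0.3908
  B: x = 0.3815, y = 0.3052
  C: x = 0.4904, y = 0.3041

ψ = 0.2105, x_C = 0.4904, y_C = 0.3041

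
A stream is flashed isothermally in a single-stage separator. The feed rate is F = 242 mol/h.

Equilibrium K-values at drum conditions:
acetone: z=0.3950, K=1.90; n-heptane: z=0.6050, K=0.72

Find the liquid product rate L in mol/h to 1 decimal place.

L = 63.3 mol/h

Let β = V/F and solve Σ zᵢ(Kᵢ−1)/(1+β(Kᵢ−1)) = 0.
Feasibility: ΣzᵢKᵢ = 1.1861, Σzᵢ/Kᵢ = 1.0482 — both > 1, two phases present.
Newton–Raphson from β = 0.48:
  β = 0.4800: g = 0.05255, g' = -0.2193 → β = 0.7196
  β = 0.7196: g = 0.00362, g' = -0.1922 → β = 0.7384
  β = 0.7384: g = 0.00001, g' = -0.1909 → β = 0.7385
Converged at β = 0.7385.
Then V = β·F = 0.7385·242 = 178.7 mol/h and L = F − V = 63.3 mol/h.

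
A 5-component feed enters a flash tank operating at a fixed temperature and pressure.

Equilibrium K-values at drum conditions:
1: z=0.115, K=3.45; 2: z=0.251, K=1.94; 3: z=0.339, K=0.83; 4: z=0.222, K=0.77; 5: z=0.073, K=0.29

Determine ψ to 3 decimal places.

ψ = 0.747

Material balance + equilibrium reduce to Σ zᵢ(Kᵢ−1)/(1+ψ(Kᵢ−1)) = 0.
Check two-phase: ΣzᵢKᵢ = 1.357 > 1 and Σzᵢ/Kᵢ = 1.111 > 1, so g(0) = 0.357 > 0 and g(1) = -0.111 < 0.
Newton–Raphson from ψ = 0.5:
  ψ = 0.500: g = 0.0861, g' = -0.357 → ψ = 0.741
  ψ = 0.741: g = 0.0023, g' = -0.358 → ψ = 0.747
Converged at ψ = 0.747.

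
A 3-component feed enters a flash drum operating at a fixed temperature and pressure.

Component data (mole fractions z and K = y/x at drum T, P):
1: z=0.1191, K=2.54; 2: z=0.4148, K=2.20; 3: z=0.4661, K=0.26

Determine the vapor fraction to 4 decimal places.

ψ = 0.3548

Rachford–Rice: g(ψ) = Σ zᵢ(Kᵢ−1)/(1+ψ(Kᵢ−1)) = 0.
Check two-phase: ΣzᵢKᵢ = 1.3363 > 1 and Σzᵢ/Kᵢ = 2.0281 > 1, so g(0) = 0.3363 > 0 and g(1) = -1.0281 < 0.
Newton iteration, ψ⁰ = 0.5:
  ψ = 0.5000: g = -0.13276, g' = -0.9666 → ψ = 0.3626
  ψ = 0.3626: g = -0.00691, g' = -0.8831 → ψ = 0.3548
Converged at ψ = 0.3548.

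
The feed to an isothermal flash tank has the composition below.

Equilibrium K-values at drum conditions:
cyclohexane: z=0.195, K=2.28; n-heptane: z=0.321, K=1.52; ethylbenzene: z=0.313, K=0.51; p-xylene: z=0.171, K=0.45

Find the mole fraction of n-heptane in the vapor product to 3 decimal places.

Rachford–Rice: g(ψ) = Σ zᵢ(Kᵢ−1)/(1+ψ(Kᵢ−1)) = 0.
Check two-phase: ΣzᵢKᵢ = 1.169 > 1 and Σzᵢ/Kᵢ = 1.290 > 1, so g(0) = 0.169 > 0 and g(1) = -0.290 < 0.
Newton iteration, ψ⁰ = 0.48:
  ψ = 0.480: g = -0.0401, g' = -0.402 → ψ = 0.380
Converged at ψ = 0.380.
Compositions from xᵢ = zᵢ/(1+ψ(Kᵢ−1)), yᵢ = Kᵢxᵢ:
  cyclohexane: x = 0.131, y = 0.299
  n-heptane: x = 0.268, y = 0.407
  ethylbenzene: x = 0.385, y = 0.196
  p-xylene: x = 0.216, y = 0.097

y_n-heptane = 0.407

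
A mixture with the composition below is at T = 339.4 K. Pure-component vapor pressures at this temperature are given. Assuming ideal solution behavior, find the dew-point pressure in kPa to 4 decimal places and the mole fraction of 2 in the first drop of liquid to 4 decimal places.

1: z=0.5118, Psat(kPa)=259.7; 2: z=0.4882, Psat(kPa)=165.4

At the dew point ψ → 1, so Σzᵢ/Kᵢ = 1 with Kᵢ = Pᵢˢᵃᵗ/P ⇒ 1/P = Σzᵢ/Pᵢˢᵃᵗ.
1/P = 0.5118/259.7 + 0.4882/165.4 = 0.0049224 ⇒ P = 203.1543 kPa
xᵢ = zᵢP/Pᵢˢᵃᵗ ⇒ x_2 = 0.4882·203.1543/165.4 = 0.5996

Pdew = 203.1543 kPa, x_2 = 0.5996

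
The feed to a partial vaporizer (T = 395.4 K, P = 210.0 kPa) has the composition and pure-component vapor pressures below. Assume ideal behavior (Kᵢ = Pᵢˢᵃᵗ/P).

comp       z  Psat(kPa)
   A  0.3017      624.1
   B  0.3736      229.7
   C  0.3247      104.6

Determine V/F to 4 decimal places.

V/F = 0.7781

Raoult's law: Kᵢ = Pᵢˢᵃᵗ/P = Pᵢˢᵃᵗ/210.0.
  K_A = 624.1/210.0 = 2.971905, K_B = 229.7/210.0 = 1.093810, K_C = 104.6/210.0 = 0.498095
Newton iteration, V/F⁰ = 0.5:
  V/F = 0.5000: g = 0.11548, g' = -0.4462 → V/F = 0.7588
  V/F = 0.7588: g = 0.00784, g' = -0.4045 → V/F = 0.7782
  V/F = 0.7782: g = -0.00001, g' = -0.4057 → V/F = 0.7781
Converged at V/F = 0.7781.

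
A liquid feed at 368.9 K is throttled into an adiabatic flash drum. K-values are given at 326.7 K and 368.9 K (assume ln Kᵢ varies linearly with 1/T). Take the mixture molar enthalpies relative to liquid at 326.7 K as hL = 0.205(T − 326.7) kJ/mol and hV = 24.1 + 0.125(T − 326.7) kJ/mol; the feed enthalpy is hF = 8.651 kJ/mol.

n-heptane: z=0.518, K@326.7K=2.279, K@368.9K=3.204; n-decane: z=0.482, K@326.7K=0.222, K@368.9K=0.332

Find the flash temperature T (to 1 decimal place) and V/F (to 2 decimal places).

T = 331.3 K, V/F = 0.32

Adiabatic flash: solve Rachford–Rice at each trial T, then check hF = ψ·hV(T) + (1−ψ)·hL(T).
  T = 326.7 K: K = (2.279, 0.222), RR gives ψ = 0.289, H_out = 6.964 kJ/mol
  T = 368.9 K: K = (3.204, 0.332), RR gives ψ = 0.557, H_out = 20.189 kJ/mol
  T = 347.8 K: K = (2.730, 0.275), RR gives ψ = 0.436, H_out = 14.091 kJ/mol
  T = 337.2 K: K = (2.500, 0.248), RR gives ψ = 0.367, H_out = 10.696 kJ/mol
  T = 331.9 K: K = (2.388, 0.235), RR gives ψ = 0.329, H_out = 8.869 kJ/mol
  T = 329.3 K: K = (2.333, 0.228), RR gives ψ = 0.310, H_out = 7.932 kJ/mol
  T = 330.6 K: K = (2.360, 0.231), RR gives ψ = 0.320, H_out = 8.404 kJ/mol
Linear interpolation between T = 330.6 (H_out = 8.404) and T = 331.9 (H_out = 8.869) on hF = 8.651 gives T ≈ 331.3 K, at which ψ = 0.32.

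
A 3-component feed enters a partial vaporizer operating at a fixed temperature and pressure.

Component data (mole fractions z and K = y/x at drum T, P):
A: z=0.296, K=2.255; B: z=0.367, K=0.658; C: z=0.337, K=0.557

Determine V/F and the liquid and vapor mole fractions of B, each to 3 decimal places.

V/F = 0.196, x_B = 0.393, y_B = 0.259

Rachford–Rice: g(V/F) = Σ zᵢ(Kᵢ−1)/(1+V/F(Kᵢ−1)) = 0.
Feasibility: ΣzᵢKᵢ = 1.097, Σzᵢ/Kᵢ = 1.294 — both > 1, two phases present.
Newton–Raphson from V/F = 0.37:
  V/F = 0.370: g = -0.0686, g' = -0.368 → V/F = 0.184
  V/F = 0.184: g = 0.0054, g' = -0.435 → V/F = 0.196
Converged at V/F = 0.196.
Compositions from xᵢ = zᵢ/(1+V/F(Kᵢ−1)), yᵢ = Kᵢxᵢ:
  A: x = 0.237, y = 0.536
  B: x = 0.393, y = 0.259
  C: x = 0.369, y = 0.206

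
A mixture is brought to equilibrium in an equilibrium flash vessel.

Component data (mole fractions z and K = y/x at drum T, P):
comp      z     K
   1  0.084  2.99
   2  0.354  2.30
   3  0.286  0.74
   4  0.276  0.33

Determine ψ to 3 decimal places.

ψ = 0.499

Material balance + equilibrium reduce to Σ zᵢ(Kᵢ−1)/(1+ψ(Kᵢ−1)) = 0.
Check two-phase: ΣzᵢKᵢ = 1.368 > 1 and Σzᵢ/Kᵢ = 1.405 > 1, so g(0) = 0.368 > 0 and g(1) = -0.405 < 0.
Newton–Raphson from ψ = 0.32:
  ψ = 0.320: g = 0.1106, g' = -0.646 → ψ = 0.491
  ψ = 0.491: g = 0.0045, g' = -0.609 → ψ = 0.499
Converged at ψ = 0.499.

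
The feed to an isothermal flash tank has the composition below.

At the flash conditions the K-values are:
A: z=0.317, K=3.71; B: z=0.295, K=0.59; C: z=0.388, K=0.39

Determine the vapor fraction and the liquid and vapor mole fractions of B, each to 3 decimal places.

ψ = 0.349, x_B = 0.344, y_B = 0.203

Let ψ = V/F and solve Σ zᵢ(Kᵢ−1)/(1+ψ(Kᵢ−1)) = 0.
Check two-phase: ΣzᵢKᵢ = 1.501 > 1 and Σzᵢ/Kᵢ = 1.580 > 1, so g(0) = 0.501 > 0 and g(1) = -0.580 < 0.
Newton iteration, ψ⁰ = 0.7:
  ψ = 0.700: g = -0.2862, g' = -0.815 → ψ = 0.349
Converged at ψ = 0.349.
Compositions from xᵢ = zᵢ/(1+ψ(Kᵢ−1)), yᵢ = Kᵢxᵢ:
  A: x = 0.163, y = 0.605
  B: x = 0.344, y = 0.203
  C: x = 0.493, y = 0.192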